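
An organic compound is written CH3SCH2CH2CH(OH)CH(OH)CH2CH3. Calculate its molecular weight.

Atom tally by fragment:
  CH3SCH2 → C:2 H:5 S:1
  CH2 → C:1 H:2
  CH(OH) → C:1 H:2 O:1
  CH(OH) → C:1 H:2 O:1
  CH2 → C:1 H:2
  CH3 → C:1 H:3
Element totals:
  C: 7
  H: 16
  O: 2
  S: 1
Molecular formula: C7H16O2S.
  M = 7(12.011) + 16(1.008) + 2(15.999) + 32.06
    = 84.077 + 16.128 + 31.998 + 32.060 = 164.263

164.26 g/mol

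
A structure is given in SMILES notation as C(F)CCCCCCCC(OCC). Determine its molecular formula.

C11H23FO

Atom tally by fragment:
  FCH2 → C:1 H:2 F:1
  CH2 → C:1 H:2
  CH2 → C:1 H:2
  CH2 → C:1 H:2
  CH2 → C:1 H:2
  CH2 → C:1 H:2
  CH2 → C:1 H:2
  CH2 → C:1 H:2
  CH2OC2H5 → C:3 H:7 O:1
Element totals:
  C: 11
  H: 23
  F: 1
  O: 1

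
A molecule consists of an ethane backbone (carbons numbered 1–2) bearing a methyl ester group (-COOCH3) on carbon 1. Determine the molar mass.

Atom tally by fragment:
  CH3OOCCH2 → C:3 H:5 O:2
  CH3 → C:1 H:3
Element totals:
  C: 4
  H: 8
  O: 2
Molecular formula: C4H8O2.
  M = 4(12.011) + 8(1.008) + 2(15.999)
    = 48.044 + 8.064 + 31.998 = 88.106

88.11 g/mol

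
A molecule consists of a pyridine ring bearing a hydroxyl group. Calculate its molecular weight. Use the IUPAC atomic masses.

95.10 g/mol

Atom tally by fragment:
  pyridine ring core → C:5 H:5 N:1
  (− 1 ring H displaced by substituents)
  + OH → O:1 H:1
Element totals:
  C: 5
  H: 5
  N: 1
  O: 1
Molecular formula: C5H5NO.
  M = 5(12.011) + 5(1.008) + 14.007 + 15.999
    = 60.055 + 5.040 + 14.007 + 15.999 = 95.101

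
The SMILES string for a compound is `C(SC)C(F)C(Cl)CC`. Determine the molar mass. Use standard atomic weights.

Atom tally by fragment:
  CH3SCH2 → C:2 H:5 S:1
  CH(F) → C:1 H:1 F:1
  CH(Cl) → C:1 H:1 Cl:1
  CH2 → C:1 H:2
  CH3 → C:1 H:3
Element totals:
  C: 6
  H: 12
  Cl: 1
  F: 1
  S: 1
Molecular formula: C6H12ClFS.
  M = 6(12.011) + 12(1.008) + 35.45 + 18.998 + 32.06
    = 72.066 + 12.096 + 35.450 + 18.998 + 32.060 = 170.670

170.67 g/mol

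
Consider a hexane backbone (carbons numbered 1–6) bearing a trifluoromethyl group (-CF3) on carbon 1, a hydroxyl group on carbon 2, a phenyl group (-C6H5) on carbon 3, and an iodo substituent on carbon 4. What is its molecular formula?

C13H16F3IO

Atom tally by fragment:
  F3CCH2 → C:2 H:2 F:3
  CH(OH) → C:1 H:2 O:1
  CH(C6H5) → C:7 H:6
  CH(I) → C:1 H:1 I:1
  CH2 → C:1 H:2
  CH3 → C:1 H:3
Element totals:
  C: 13
  H: 16
  F: 3
  I: 1
  O: 1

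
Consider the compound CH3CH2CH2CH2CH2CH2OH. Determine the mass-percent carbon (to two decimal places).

Element totals:
  C: 6
  H: 14
  O: 1
Molecular formula: C6H14O.
Molar mass = 102.177 g/mol.
Mass from C: 6 × 12.011 = 72.066 g/mol.
%C = 72.066 / 102.177 × 100 = 70.53%.

70.53%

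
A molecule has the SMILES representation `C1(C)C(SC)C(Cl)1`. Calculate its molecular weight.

136.64 g/mol

Atom tally by fragment:
  cyclopropane ring core → C:3 H:6
  (− 3 ring H displaced by substituents)
  + CH3 → C:1 H:3
  + SCH3 → C:1 H:3 S:1
  + Cl → Cl:1
Element totals:
  C: 5
  H: 9
  Cl: 1
  S: 1
Molecular formula: C5H9ClS.
  M = 5(12.011) + 9(1.008) + 35.45 + 32.06
    = 60.055 + 9.072 + 35.450 + 32.060 = 136.637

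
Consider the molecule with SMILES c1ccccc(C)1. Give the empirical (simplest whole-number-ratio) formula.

Atom tally by fragment:
  benzene ring core → C:6 H:6
  (− 1 ring H displaced by substituents)
  + CH3 → C:1 H:3
Element totals:
  C: 7
  H: 8
Molecular formula: C7H8.
gcd of subscripts (7, 8) = 1, so the empirical formula equals the molecular formula.

C7H8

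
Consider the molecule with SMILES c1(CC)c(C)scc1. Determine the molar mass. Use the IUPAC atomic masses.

126.22 g/mol

Atom tally by fragment:
  thiophene ring core → C:4 H:4 S:1
  (− 2 ring H displaced by substituents)
  + C2H5 → C:2 H:5
  + CH3 → C:1 H:3
Element totals:
  C: 7
  H: 10
  S: 1
Molecular formula: C7H10S.
  M = 7(12.011) + 10(1.008) + 32.06
    = 84.077 + 10.080 + 32.060 = 126.217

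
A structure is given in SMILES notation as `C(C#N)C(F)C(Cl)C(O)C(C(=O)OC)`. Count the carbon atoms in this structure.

8

Atom tally by fragment:
  NCCH2 → C:2 H:2 N:1
  CH(F) → C:1 H:1 F:1
  CH(Cl) → C:1 H:1 Cl:1
  CH(OH) → C:1 H:2 O:1
  CH2COOCH3 → C:3 H:5 O:2
Element totals:
  C: 8
  H: 11
  Cl: 1
  F: 1
  N: 1
  O: 3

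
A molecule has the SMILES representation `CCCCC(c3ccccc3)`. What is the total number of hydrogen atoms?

16

Atom tally by fragment:
  CH3 → C:1 H:3
  CH2 → C:1 H:2
  CH2 → C:1 H:2
  CH2 → C:1 H:2
  CH2C6H5 → C:7 H:7
Element totals:
  C: 11
  H: 16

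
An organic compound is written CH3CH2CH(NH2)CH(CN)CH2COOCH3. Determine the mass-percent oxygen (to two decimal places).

18.80%

Atom tally by fragment:
  CH3 → C:1 H:3
  CH2 → C:1 H:2
  CH(NH2) → C:1 H:3 N:1
  CH(CN) → C:2 H:1 N:1
  CH2COOCH3 → C:3 H:5 O:2
Element totals:
  C: 8
  H: 14
  N: 2
  O: 2
Molecular formula: C8H14N2O2.
Molar mass = 170.212 g/mol.
Mass from O: 2 × 15.999 = 31.998 g/mol.
%O = 31.998 / 170.212 × 100 = 18.80%.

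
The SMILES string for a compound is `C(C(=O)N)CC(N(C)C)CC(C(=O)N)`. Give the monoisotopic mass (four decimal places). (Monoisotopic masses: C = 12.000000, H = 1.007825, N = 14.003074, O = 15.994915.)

201.1477

Atom tally by fragment:
  H2NOCCH2 → C:2 H:4 O:1 N:1
  CH2 → C:1 H:2
  CH(N(CH3)2) → C:3 H:7 N:1
  CH2 → C:1 H:2
  CH2CONH2 → C:2 H:4 O:1 N:1
Element totals:
  C: 9
  H: 19
  N: 3
  O: 2
Molecular formula: C9H19N3O2.
  M = 9(12.0) + 19(1.007825) + 3(14.003074) + 2(15.994915)
    = 108.000000 + 19.148675 + 42.009222 + 31.989830 = 201.147727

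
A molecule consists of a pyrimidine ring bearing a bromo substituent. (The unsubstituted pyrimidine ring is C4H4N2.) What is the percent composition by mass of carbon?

Atom tally by fragment:
  pyrimidine ring core → C:4 H:4 N:2
  (− 1 ring H displaced by substituents)
  + Br → Br:1
Element totals:
  C: 4
  H: 3
  Br: 1
  N: 2
Molecular formula: C4H3BrN2.
Molar mass = 158.986 g/mol.
Mass from C: 4 × 12.011 = 48.044 g/mol.
%C = 48.044 / 158.986 × 100 = 30.22%.

30.22%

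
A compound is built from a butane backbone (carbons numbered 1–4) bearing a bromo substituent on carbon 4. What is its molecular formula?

C4H9Br

Atom tally by fragment:
  CH3 → C:1 H:3
  CH2 → C:1 H:2
  CH2 → C:1 H:2
  CH2Br → C:1 H:2 Br:1
Element totals:
  C: 4
  H: 9
  Br: 1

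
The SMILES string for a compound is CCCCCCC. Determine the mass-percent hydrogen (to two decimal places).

16.10%

Atom tally by fragment:
  CH3 → C:1 H:3
  CH2 → C:1 H:2
  CH2 → C:1 H:2
  CH2 → C:1 H:2
  CH2 → C:1 H:2
  CH2 → C:1 H:2
  CH3 → C:1 H:3
Element totals:
  C: 7
  H: 16
Molecular formula: C7H16.
Molar mass = 100.205 g/mol.
Mass from H: 16 × 1.008 = 16.128 g/mol.
%H = 16.128 / 100.205 × 100 = 16.10%.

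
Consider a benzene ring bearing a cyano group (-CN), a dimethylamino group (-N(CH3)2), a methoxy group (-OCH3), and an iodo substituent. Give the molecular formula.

C10H11IN2O

Atom tally by fragment:
  benzene ring core → C:6 H:6
  (− 4 ring H displaced by substituents)
  + CN → C:1 N:1
  + N(CH3)2 → N:1 C:2 H:6
  + OCH3 → C:1 H:3 O:1
  + I → I:1
Element totals:
  C: 10
  H: 11
  I: 1
  N: 2
  O: 1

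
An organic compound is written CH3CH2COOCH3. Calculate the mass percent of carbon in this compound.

54.53%

Atom tally by fragment:
  CH3 → C:1 H:3
  CH2COOCH3 → C:3 H:5 O:2
Element totals:
  C: 4
  H: 8
  O: 2
Molecular formula: C4H8O2.
Molar mass = 88.106 g/mol.
Mass from C: 4 × 12.011 = 48.044 g/mol.
%C = 48.044 / 88.106 × 100 = 54.53%.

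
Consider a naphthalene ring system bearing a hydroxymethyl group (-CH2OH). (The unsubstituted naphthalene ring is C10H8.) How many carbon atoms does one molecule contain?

Atom tally by fragment:
  naphthalene ring system core → C:10 H:8
  (− 1 ring H displaced by substituents)
  + CH2OH → C:1 H:3 O:1
Element totals:
  C: 11
  H: 10
  O: 1

11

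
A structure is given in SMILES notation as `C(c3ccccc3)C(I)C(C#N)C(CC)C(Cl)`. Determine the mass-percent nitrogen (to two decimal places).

Atom tally by fragment:
  C6H5CH2 → C:7 H:7
  CH(I) → C:1 H:1 I:1
  CH(CN) → C:2 H:1 N:1
  CH(C2H5) → C:3 H:6
  CH2Cl → C:1 H:2 Cl:1
Element totals:
  C: 14
  H: 17
  Cl: 1
  I: 1
  N: 1
Molecular formula: C14H17ClIN.
Molar mass = 361.651 g/mol.
Mass from N: 1 × 14.007 = 14.007 g/mol.
%N = 14.007 / 361.651 × 100 = 3.87%.

3.87%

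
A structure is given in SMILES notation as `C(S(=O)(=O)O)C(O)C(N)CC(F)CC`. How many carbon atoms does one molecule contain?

7

Atom tally by fragment:
  HO3SCH2 → C:1 H:3 S:1 O:3
  CH(OH) → C:1 H:2 O:1
  CH(NH2) → C:1 H:3 N:1
  CH2 → C:1 H:2
  CH(F) → C:1 H:1 F:1
  CH2 → C:1 H:2
  CH3 → C:1 H:3
Element totals:
  C: 7
  H: 16
  F: 1
  N: 1
  O: 4
  S: 1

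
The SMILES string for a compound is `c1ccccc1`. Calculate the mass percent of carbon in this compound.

92.26%

Atom tally by fragment:
  benzene ring core → C:6 H:6
Element totals:
  C: 6
  H: 6
Molecular formula: C6H6.
Molar mass = 78.114 g/mol.
Mass from C: 6 × 12.011 = 72.066 g/mol.
%C = 72.066 / 78.114 × 100 = 92.26%.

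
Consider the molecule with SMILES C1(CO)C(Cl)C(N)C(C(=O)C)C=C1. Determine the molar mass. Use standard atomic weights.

203.67 g/mol

Atom tally by fragment:
  cyclohexene ring core → C:6 H:10
  (− 4 ring H displaced by substituents)
  + CH2OH → C:1 H:3 O:1
  + Cl → Cl:1
  + NH2 → N:1 H:2
  + COCH3 → C:2 H:3 O:1
Element totals:
  C: 9
  H: 14
  Cl: 1
  N: 1
  O: 2
Molecular formula: C9H14ClNO2.
  M = 9(12.011) + 14(1.008) + 35.45 + 14.007 + 2(15.999)
    = 108.099 + 14.112 + 35.450 + 14.007 + 31.998 = 203.666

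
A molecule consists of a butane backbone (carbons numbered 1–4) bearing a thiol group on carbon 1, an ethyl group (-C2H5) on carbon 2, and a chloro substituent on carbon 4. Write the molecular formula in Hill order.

Atom tally by fragment:
  HSCH2 → C:1 H:3 S:1
  CH(C2H5) → C:3 H:6
  CH2 → C:1 H:2
  CH2Cl → C:1 H:2 Cl:1
Element totals:
  C: 6
  H: 13
  Cl: 1
  S: 1

C6H13ClS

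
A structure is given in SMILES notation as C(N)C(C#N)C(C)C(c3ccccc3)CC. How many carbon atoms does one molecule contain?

14

Atom tally by fragment:
  H2NCH2 → C:1 H:4 N:1
  CH(CN) → C:2 H:1 N:1
  CH(CH3) → C:2 H:4
  CH(C6H5) → C:7 H:6
  CH2 → C:1 H:2
  CH3 → C:1 H:3
Element totals:
  C: 14
  H: 20
  N: 2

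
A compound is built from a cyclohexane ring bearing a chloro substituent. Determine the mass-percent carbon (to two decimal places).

Atom tally by fragment:
  cyclohexane ring core → C:6 H:12
  (− 1 ring H displaced by substituents)
  + Cl → Cl:1
Element totals:
  C: 6
  H: 11
  Cl: 1
Molecular formula: C6H11Cl.
Molar mass = 118.604 g/mol.
Mass from C: 6 × 12.011 = 72.066 g/mol.
%C = 72.066 / 118.604 × 100 = 60.76%.

60.76%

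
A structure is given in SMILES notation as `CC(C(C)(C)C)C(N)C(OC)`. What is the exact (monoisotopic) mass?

Atom tally by fragment:
  CH3 → C:1 H:3
  CH(C(CH3)3) → C:5 H:10
  CH(NH2) → C:1 H:3 N:1
  CH2OCH3 → C:2 H:5 O:1
Element totals:
  C: 9
  H: 21
  N: 1
  O: 1
Molecular formula: C9H21NO.
  M = 9(12.0) + 21(1.007825) + 14.003074 + 15.994915
    = 108.000000 + 21.164325 + 14.003074 + 15.994915 = 159.162314

159.1623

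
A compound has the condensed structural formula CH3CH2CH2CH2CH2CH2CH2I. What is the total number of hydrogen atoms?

Element totals:
  C: 7
  H: 15
  I: 1

15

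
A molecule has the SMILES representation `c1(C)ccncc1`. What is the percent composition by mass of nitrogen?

15.04%

Atom tally by fragment:
  pyridine ring core → C:5 H:5 N:1
  (− 1 ring H displaced by substituents)
  + CH3 → C:1 H:3
Element totals:
  C: 6
  H: 7
  N: 1
Molecular formula: C6H7N.
Molar mass = 93.129 g/mol.
Mass from N: 1 × 14.007 = 14.007 g/mol.
%N = 14.007 / 93.129 × 100 = 15.04%.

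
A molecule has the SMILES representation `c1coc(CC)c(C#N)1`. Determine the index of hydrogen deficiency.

Atom tally by fragment:
  furan ring core → C:4 H:4 O:1
  (− 2 ring H displaced by substituents)
  + C2H5 → C:2 H:5
  + CN → C:1 N:1
Element totals:
  C: 7
  H: 7
  N: 1
  O: 1
Molecular formula: C7H7NO.
DoU = (2C + 2 + N − H − X) / 2 = (2·7 + 2 + 1 − 7 − 0) / 2 = 5.

5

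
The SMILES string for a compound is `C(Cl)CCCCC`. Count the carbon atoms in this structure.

Atom tally by fragment:
  ClCH2 → C:1 H:2 Cl:1
  CH2 → C:1 H:2
  CH2 → C:1 H:2
  CH2 → C:1 H:2
  CH2 → C:1 H:2
  CH3 → C:1 H:3
Element totals:
  C: 6
  H: 13
  Cl: 1

6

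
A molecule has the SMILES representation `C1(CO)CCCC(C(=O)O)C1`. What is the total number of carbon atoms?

Atom tally by fragment:
  cyclohexane ring core → C:6 H:12
  (− 2 ring H displaced by substituents)
  + CH2OH → C:1 H:3 O:1
  + COOH → C:1 H:1 O:2
Element totals:
  C: 8
  H: 14
  O: 3

8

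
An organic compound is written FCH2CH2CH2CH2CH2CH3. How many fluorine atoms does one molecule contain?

1

Atom tally by fragment:
  FCH2 → C:1 H:2 F:1
  CH2 → C:1 H:2
  CH2 → C:1 H:2
  CH2 → C:1 H:2
  CH2 → C:1 H:2
  CH3 → C:1 H:3
Element totals:
  C: 6
  H: 13
  F: 1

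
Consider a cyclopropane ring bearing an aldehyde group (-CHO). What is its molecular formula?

Atom tally by fragment:
  cyclopropane ring core → C:3 H:6
  (− 1 ring H displaced by substituents)
  + CHO → C:1 H:1 O:1
Element totals:
  C: 4
  H: 6
  O: 1

C4H6O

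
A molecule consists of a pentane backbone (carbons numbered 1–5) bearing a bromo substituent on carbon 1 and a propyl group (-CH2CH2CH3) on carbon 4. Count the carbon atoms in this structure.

8

Atom tally by fragment:
  BrCH2 → C:1 H:2 Br:1
  CH2 → C:1 H:2
  CH2 → C:1 H:2
  CH(CH2CH2CH3) → C:4 H:8
  CH3 → C:1 H:3
Element totals:
  C: 8
  H: 17
  Br: 1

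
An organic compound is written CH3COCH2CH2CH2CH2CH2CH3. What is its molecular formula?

Element totals:
  C: 8
  H: 16
  O: 1

C8H16O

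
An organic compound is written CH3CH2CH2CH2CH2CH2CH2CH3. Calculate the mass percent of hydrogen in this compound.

Element totals:
  C: 8
  H: 18
Molecular formula: C8H18.
Molar mass = 114.232 g/mol.
Mass from H: 18 × 1.008 = 18.144 g/mol.
%H = 18.144 / 114.232 × 100 = 15.88%.

15.88%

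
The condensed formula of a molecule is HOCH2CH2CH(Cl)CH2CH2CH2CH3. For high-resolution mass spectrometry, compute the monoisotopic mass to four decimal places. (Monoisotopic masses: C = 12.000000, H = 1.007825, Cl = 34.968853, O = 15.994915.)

Element totals:
  C: 7
  H: 15
  Cl: 1
  O: 1
Molecular formula: C7H15ClO.
  M = 7(12.0) + 15(1.007825) + 34.968853 + 15.994915
    = 84.000000 + 15.117375 + 34.968853 + 15.994915 = 150.081143

150.0811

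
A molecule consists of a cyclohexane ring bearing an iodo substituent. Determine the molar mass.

Atom tally by fragment:
  cyclohexane ring core → C:6 H:12
  (− 1 ring H displaced by substituents)
  + I → I:1
Element totals:
  C: 6
  H: 11
  I: 1
Molecular formula: C6H11I.
  M = 6(12.011) + 11(1.008) + 126.904
    = 72.066 + 11.088 + 126.904 = 210.058

210.06 g/mol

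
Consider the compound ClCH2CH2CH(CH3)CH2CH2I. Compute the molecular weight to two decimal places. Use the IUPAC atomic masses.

246.52 g/mol

Element totals:
  C: 6
  H: 12
  Cl: 1
  I: 1
Molecular formula: C6H12ClI.
  M = 6(12.011) + 12(1.008) + 35.45 + 126.904
    = 72.066 + 12.096 + 35.450 + 126.904 = 246.516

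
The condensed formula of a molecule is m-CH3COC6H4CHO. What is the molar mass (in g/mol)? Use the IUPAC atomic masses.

Element totals:
  C: 9
  H: 8
  O: 2
Molecular formula: C9H8O2.
  M = 9(12.011) + 8(1.008) + 2(15.999)
    = 108.099 + 8.064 + 31.998 = 148.161

148.16 g/mol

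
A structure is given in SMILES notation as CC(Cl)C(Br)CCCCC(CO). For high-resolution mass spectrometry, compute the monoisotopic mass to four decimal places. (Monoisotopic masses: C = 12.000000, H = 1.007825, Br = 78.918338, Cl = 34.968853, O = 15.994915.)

Atom tally by fragment:
  CH3 → C:1 H:3
  CH(Cl) → C:1 H:1 Cl:1
  CH(Br) → C:1 H:1 Br:1
  CH2 → C:1 H:2
  CH2 → C:1 H:2
  CH2 → C:1 H:2
  CH2 → C:1 H:2
  CH2CH2OH → C:2 H:5 O:1
Element totals:
  C: 9
  H: 18
  Br: 1
  Cl: 1
  O: 1
Molecular formula: C9H18BrClO.
  M = 9(12.0) + 18(1.007825) + 78.918338 + 34.968853 + 15.994915
    = 108.000000 + 18.140850 + 78.918338 + 34.968853 + 15.994915 = 256.022956

256.0230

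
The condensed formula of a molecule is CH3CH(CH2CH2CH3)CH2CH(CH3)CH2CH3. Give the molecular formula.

Element totals:
  C: 10
  H: 22

C10H22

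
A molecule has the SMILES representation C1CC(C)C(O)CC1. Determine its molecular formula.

C7H14O

Atom tally by fragment:
  cyclohexane ring core → C:6 H:12
  (− 2 ring H displaced by substituents)
  + CH3 → C:1 H:3
  + OH → O:1 H:1
Element totals:
  C: 7
  H: 14
  O: 1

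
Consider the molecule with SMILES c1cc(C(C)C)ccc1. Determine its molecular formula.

C9H12

Atom tally by fragment:
  benzene ring core → C:6 H:6
  (− 1 ring H displaced by substituents)
  + CH(CH3)2 → C:3 H:7
Element totals:
  C: 9
  H: 12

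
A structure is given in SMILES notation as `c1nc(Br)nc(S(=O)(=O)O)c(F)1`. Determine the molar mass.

Atom tally by fragment:
  pyrimidine ring core → C:4 H:4 N:2
  (− 3 ring H displaced by substituents)
  + Br → Br:1
  + SO3H → S:1 O:3 H:1
  + F → F:1
Element totals:
  C: 4
  H: 2
  Br: 1
  F: 1
  N: 2
  O: 3
  S: 1
Molecular formula: C4H2BrFN2O3S.
  M = 4(12.011) + 2(1.008) + 79.904 + 18.998 + 2(14.007) + 3(15.999) + 32.06
    = 48.044 + 2.016 + 79.904 + 18.998 + 28.014 + 47.997 + 32.060 = 257.033

257.03 g/mol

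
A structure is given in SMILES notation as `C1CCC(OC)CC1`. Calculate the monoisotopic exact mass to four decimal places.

114.1045

Atom tally by fragment:
  cyclohexane ring core → C:6 H:12
  (− 1 ring H displaced by substituents)
  + OCH3 → C:1 H:3 O:1
Element totals:
  C: 7
  H: 14
  O: 1
Molecular formula: C7H14O.
  M = 7(12.0) + 14(1.007825) + 15.994915
    = 84.000000 + 14.109550 + 15.994915 = 114.104465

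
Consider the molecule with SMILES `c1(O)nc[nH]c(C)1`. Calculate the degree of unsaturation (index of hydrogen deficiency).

3

Atom tally by fragment:
  imidazole ring core → C:3 H:4 N:2
  (− 2 ring H displaced by substituents)
  + OH → O:1 H:1
  + CH3 → C:1 H:3
Element totals:
  C: 4
  H: 6
  N: 2
  O: 1
Molecular formula: C4H6N2O.
DoU = (2C + 2 + N − H − X) / 2 = (2·4 + 2 + 2 − 6 − 0) / 2 = 3.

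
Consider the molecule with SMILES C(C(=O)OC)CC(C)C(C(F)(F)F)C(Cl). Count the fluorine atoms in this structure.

3

Atom tally by fragment:
  CH3OOCCH2 → C:3 H:5 O:2
  CH2 → C:1 H:2
  CH(CH3) → C:2 H:4
  CH(CF3) → C:2 H:1 F:3
  CH2Cl → C:1 H:2 Cl:1
Element totals:
  C: 9
  H: 14
  Cl: 1
  F: 3
  O: 2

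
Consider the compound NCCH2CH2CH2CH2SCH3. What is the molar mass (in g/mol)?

Atom tally by fragment:
  NCCH2 → C:2 H:2 N:1
  CH2 → C:1 H:2
  CH2 → C:1 H:2
  CH2SCH3 → C:2 H:5 S:1
Element totals:
  C: 6
  H: 11
  N: 1
  S: 1
Molecular formula: C6H11NS.
  M = 6(12.011) + 11(1.008) + 14.007 + 32.06
    = 72.066 + 11.088 + 14.007 + 32.060 = 129.221

129.22 g/mol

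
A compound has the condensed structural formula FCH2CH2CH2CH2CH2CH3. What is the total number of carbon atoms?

Atom tally by fragment:
  FCH2 → C:1 H:2 F:1
  CH2 → C:1 H:2
  CH2 → C:1 H:2
  CH2 → C:1 H:2
  CH2 → C:1 H:2
  CH3 → C:1 H:3
Element totals:
  C: 6
  H: 13
  F: 1

6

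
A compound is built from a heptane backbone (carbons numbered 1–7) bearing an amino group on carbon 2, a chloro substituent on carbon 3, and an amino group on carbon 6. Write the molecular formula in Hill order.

C7H17ClN2

Atom tally by fragment:
  CH3 → C:1 H:3
  CH(NH2) → C:1 H:3 N:1
  CH(Cl) → C:1 H:1 Cl:1
  CH2 → C:1 H:2
  CH2 → C:1 H:2
  CH(NH2) → C:1 H:3 N:1
  CH3 → C:1 H:3
Element totals:
  C: 7
  H: 17
  Cl: 1
  N: 2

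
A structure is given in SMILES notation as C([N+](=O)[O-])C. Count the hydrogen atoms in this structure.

Atom tally by fragment:
  O2NCH2 → C:1 H:2 N:1 O:2
  CH3 → C:1 H:3
Element totals:
  C: 2
  H: 5
  N: 1
  O: 2

5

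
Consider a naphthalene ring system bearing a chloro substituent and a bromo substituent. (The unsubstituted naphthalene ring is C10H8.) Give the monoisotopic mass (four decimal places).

Atom tally by fragment:
  naphthalene ring system core → C:10 H:8
  (− 2 ring H displaced by substituents)
  + Cl → Cl:1
  + Br → Br:1
Element totals:
  C: 10
  H: 6
  Br: 1
  Cl: 1
Molecular formula: C10H6BrCl.
  M = 10(12.0) + 6(1.007825) + 78.918338 + 34.968853
    = 120.000000 + 6.046950 + 78.918338 + 34.968853 = 239.934141

239.9341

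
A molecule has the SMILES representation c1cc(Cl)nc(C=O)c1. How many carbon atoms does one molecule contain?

6

Atom tally by fragment:
  pyridine ring core → C:5 H:5 N:1
  (− 2 ring H displaced by substituents)
  + Cl → Cl:1
  + CHO → C:1 H:1 O:1
Element totals:
  C: 6
  H: 4
  Cl: 1
  N: 1
  O: 1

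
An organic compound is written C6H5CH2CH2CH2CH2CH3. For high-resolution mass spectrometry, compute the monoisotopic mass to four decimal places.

148.1252

Atom tally by fragment:
  C6H5CH2 → C:7 H:7
  CH2 → C:1 H:2
  CH2 → C:1 H:2
  CH2 → C:1 H:2
  CH3 → C:1 H:3
Element totals:
  C: 11
  H: 16
Molecular formula: C11H16.
  M = 11(12.0) + 16(1.007825)
    = 132.000000 + 16.125200 = 148.125200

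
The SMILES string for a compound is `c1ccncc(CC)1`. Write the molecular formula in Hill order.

Atom tally by fragment:
  pyridine ring core → C:5 H:5 N:1
  (− 1 ring H displaced by substituents)
  + C2H5 → C:2 H:5
Element totals:
  C: 7
  H: 9
  N: 1

C7H9N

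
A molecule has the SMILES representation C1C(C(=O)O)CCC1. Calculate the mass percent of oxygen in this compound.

Atom tally by fragment:
  cyclopentane ring core → C:5 H:10
  (− 1 ring H displaced by substituents)
  + COOH → C:1 H:1 O:2
Element totals:
  C: 6
  H: 10
  O: 2
Molecular formula: C6H10O2.
Molar mass = 114.144 g/mol.
Mass from O: 2 × 15.999 = 31.998 g/mol.
%O = 31.998 / 114.144 × 100 = 28.03%.

28.03%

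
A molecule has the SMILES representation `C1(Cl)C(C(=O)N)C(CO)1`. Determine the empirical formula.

C5H8ClNO2

Atom tally by fragment:
  cyclopropane ring core → C:3 H:6
  (− 3 ring H displaced by substituents)
  + Cl → Cl:1
  + CONH2 → C:1 H:2 O:1 N:1
  + CH2OH → C:1 H:3 O:1
Element totals:
  C: 5
  H: 8
  Cl: 1
  N: 1
  O: 2
Molecular formula: C5H8ClNO2.
gcd of subscripts (5, 1, 8, 1, 2) = 1, so the empirical formula equals the molecular formula.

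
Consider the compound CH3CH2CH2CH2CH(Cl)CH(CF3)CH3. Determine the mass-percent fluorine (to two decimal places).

Atom tally by fragment:
  CH3 → C:1 H:3
  CH2 → C:1 H:2
  CH2 → C:1 H:2
  CH2 → C:1 H:2
  CH(Cl) → C:1 H:1 Cl:1
  CH(CF3) → C:2 H:1 F:3
  CH3 → C:1 H:3
Element totals:
  C: 8
  H: 14
  Cl: 1
  F: 3
Molecular formula: C8H14ClF3.
Molar mass = 202.644 g/mol.
Mass from F: 3 × 18.998 = 56.994 g/mol.
%F = 56.994 / 202.644 × 100 = 28.13%.

28.13%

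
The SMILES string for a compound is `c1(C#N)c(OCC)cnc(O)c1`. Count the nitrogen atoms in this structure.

2

Atom tally by fragment:
  pyridine ring core → C:5 H:5 N:1
  (− 3 ring H displaced by substituents)
  + CN → C:1 N:1
  + OC2H5 → C:2 H:5 O:1
  + OH → O:1 H:1
Element totals:
  C: 8
  H: 8
  N: 2
  O: 2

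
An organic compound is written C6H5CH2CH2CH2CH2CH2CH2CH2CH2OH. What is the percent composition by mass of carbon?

81.50%

Atom tally by fragment:
  C6H5CH2 → C:7 H:7
  CH2 → C:1 H:2
  CH2 → C:1 H:2
  CH2 → C:1 H:2
  CH2 → C:1 H:2
  CH2 → C:1 H:2
  CH2CH2OH → C:2 H:5 O:1
Element totals:
  C: 14
  H: 22
  O: 1
Molecular formula: C14H22O.
Molar mass = 206.329 g/mol.
Mass from C: 14 × 12.011 = 168.154 g/mol.
%C = 168.154 / 206.329 × 100 = 81.50%.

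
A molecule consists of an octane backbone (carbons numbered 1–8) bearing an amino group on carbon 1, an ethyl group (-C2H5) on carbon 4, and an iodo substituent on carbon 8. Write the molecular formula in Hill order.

Atom tally by fragment:
  H2NCH2 → C:1 H:4 N:1
  CH2 → C:1 H:2
  CH2 → C:1 H:2
  CH(C2H5) → C:3 H:6
  CH2 → C:1 H:2
  CH2 → C:1 H:2
  CH2 → C:1 H:2
  CH2I → C:1 H:2 I:1
Element totals:
  C: 10
  H: 22
  I: 1
  N: 1

C10H22IN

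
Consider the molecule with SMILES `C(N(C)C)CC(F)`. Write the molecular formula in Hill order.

C5H12FN

Atom tally by fragment:
  (CH3)2NCH2 → C:3 H:8 N:1
  CH2 → C:1 H:2
  CH2F → C:1 H:2 F:1
Element totals:
  C: 5
  H: 12
  F: 1
  N: 1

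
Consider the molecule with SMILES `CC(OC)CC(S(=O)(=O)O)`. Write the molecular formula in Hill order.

Atom tally by fragment:
  CH3 → C:1 H:3
  CH(OCH3) → C:2 H:4 O:1
  CH2 → C:1 H:2
  CH2SO3H → C:1 H:3 S:1 O:3
Element totals:
  C: 5
  H: 12
  O: 4
  S: 1

C5H12O4S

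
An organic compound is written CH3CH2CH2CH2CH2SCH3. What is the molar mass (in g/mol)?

Atom tally by fragment:
  CH3 → C:1 H:3
  CH2 → C:1 H:2
  CH2 → C:1 H:2
  CH2 → C:1 H:2
  CH2SCH3 → C:2 H:5 S:1
Element totals:
  C: 6
  H: 14
  S: 1
Molecular formula: C6H14S.
  M = 6(12.011) + 14(1.008) + 32.06
    = 72.066 + 14.112 + 32.060 = 118.238

118.24 g/mol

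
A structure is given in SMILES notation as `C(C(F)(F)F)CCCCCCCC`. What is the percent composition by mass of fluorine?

29.04%

Atom tally by fragment:
  F3CCH2 → C:2 H:2 F:3
  CH2 → C:1 H:2
  CH2 → C:1 H:2
  CH2 → C:1 H:2
  CH2 → C:1 H:2
  CH2 → C:1 H:2
  CH2 → C:1 H:2
  CH2 → C:1 H:2
  CH3 → C:1 H:3
Element totals:
  C: 10
  H: 19
  F: 3
Molecular formula: C10H19F3.
Molar mass = 196.256 g/mol.
Mass from F: 3 × 18.998 = 56.994 g/mol.
%F = 56.994 / 196.256 × 100 = 29.04%.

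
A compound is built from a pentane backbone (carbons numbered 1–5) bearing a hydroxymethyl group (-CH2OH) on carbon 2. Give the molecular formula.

C6H14O

Atom tally by fragment:
  CH3 → C:1 H:3
  CH(CH2OH) → C:2 H:4 O:1
  CH2 → C:1 H:2
  CH2 → C:1 H:2
  CH3 → C:1 H:3
Element totals:
  C: 6
  H: 14
  O: 1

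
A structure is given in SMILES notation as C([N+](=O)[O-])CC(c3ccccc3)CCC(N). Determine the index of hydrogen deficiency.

Atom tally by fragment:
  O2NCH2 → C:1 H:2 N:1 O:2
  CH2 → C:1 H:2
  CH(C6H5) → C:7 H:6
  CH2 → C:1 H:2
  CH2 → C:1 H:2
  CH2NH2 → C:1 H:4 N:1
Element totals:
  C: 12
  H: 18
  N: 2
  O: 2
Molecular formula: C12H18N2O2.
DoU = (2C + 2 + N − H − X) / 2 = (2·12 + 2 + 2 − 18 − 0) / 2 = 5.

5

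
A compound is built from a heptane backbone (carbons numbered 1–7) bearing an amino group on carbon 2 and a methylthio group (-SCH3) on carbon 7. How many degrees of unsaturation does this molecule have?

0

Atom tally by fragment:
  CH3 → C:1 H:3
  CH(NH2) → C:1 H:3 N:1
  CH2 → C:1 H:2
  CH2 → C:1 H:2
  CH2 → C:1 H:2
  CH2 → C:1 H:2
  CH2SCH3 → C:2 H:5 S:1
Element totals:
  C: 8
  H: 19
  N: 1
  S: 1
Molecular formula: C8H19NS.
DoU = (2C + 2 + N − H − X) / 2 = (2·8 + 2 + 1 − 19 − 0) / 2 = 0.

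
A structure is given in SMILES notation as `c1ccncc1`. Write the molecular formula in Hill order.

C5H5N

Atom tally by fragment:
  pyridine ring core → C:5 H:5 N:1
Element totals:
  C: 5
  H: 5
  N: 1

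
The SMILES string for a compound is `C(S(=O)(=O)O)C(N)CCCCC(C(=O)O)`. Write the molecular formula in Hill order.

Atom tally by fragment:
  HO3SCH2 → C:1 H:3 S:1 O:3
  CH(NH2) → C:1 H:3 N:1
  CH2 → C:1 H:2
  CH2 → C:1 H:2
  CH2 → C:1 H:2
  CH2 → C:1 H:2
  CH2COOH → C:2 H:3 O:2
Element totals:
  C: 8
  H: 17
  N: 1
  O: 5
  S: 1

C8H17NO5S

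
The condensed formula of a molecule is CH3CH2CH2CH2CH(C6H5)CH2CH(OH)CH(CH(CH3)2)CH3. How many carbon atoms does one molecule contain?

18

Atom tally by fragment:
  CH3 → C:1 H:3
  CH2 → C:1 H:2
  CH2 → C:1 H:2
  CH2 → C:1 H:2
  CH(C6H5) → C:7 H:6
  CH2 → C:1 H:2
  CH(OH) → C:1 H:2 O:1
  CH(CH(CH3)2) → C:4 H:8
  CH3 → C:1 H:3
Element totals:
  C: 18
  H: 30
  O: 1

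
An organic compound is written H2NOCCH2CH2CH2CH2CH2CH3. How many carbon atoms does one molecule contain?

Element totals:
  C: 7
  H: 15
  N: 1
  O: 1

7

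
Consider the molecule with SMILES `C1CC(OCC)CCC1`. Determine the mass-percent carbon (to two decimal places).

Atom tally by fragment:
  cyclohexane ring core → C:6 H:12
  (− 1 ring H displaced by substituents)
  + OC2H5 → C:2 H:5 O:1
Element totals:
  C: 8
  H: 16
  O: 1
Molecular formula: C8H16O.
Molar mass = 128.215 g/mol.
Mass from C: 8 × 12.011 = 96.088 g/mol.
%C = 96.088 / 128.215 × 100 = 74.94%.

74.94%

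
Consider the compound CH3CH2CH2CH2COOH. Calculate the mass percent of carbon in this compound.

Element totals:
  C: 5
  H: 10
  O: 2
Molecular formula: C5H10O2.
Molar mass = 102.133 g/mol.
Mass from C: 5 × 12.011 = 60.055 g/mol.
%C = 60.055 / 102.133 × 100 = 58.80%.

58.80%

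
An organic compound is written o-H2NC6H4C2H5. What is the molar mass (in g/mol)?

121.18 g/mol

Element totals:
  C: 8
  H: 11
  N: 1
Molecular formula: C8H11N.
  M = 8(12.011) + 11(1.008) + 14.007
    = 96.088 + 11.088 + 14.007 = 121.183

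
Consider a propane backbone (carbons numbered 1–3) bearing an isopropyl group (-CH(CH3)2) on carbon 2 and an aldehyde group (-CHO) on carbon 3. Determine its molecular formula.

C7H14O

Atom tally by fragment:
  CH3 → C:1 H:3
  CH(CH(CH3)2) → C:4 H:8
  CH2CHO → C:2 H:3 O:1
Element totals:
  C: 7
  H: 14
  O: 1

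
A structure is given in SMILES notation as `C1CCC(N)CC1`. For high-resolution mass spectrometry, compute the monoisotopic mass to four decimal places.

99.1048

Atom tally by fragment:
  cyclohexane ring core → C:6 H:12
  (− 1 ring H displaced by substituents)
  + NH2 → N:1 H:2
Element totals:
  C: 6
  H: 13
  N: 1
Molecular formula: C6H13N.
  M = 6(12.0) + 13(1.007825) + 14.003074
    = 72.000000 + 13.101725 + 14.003074 = 99.104799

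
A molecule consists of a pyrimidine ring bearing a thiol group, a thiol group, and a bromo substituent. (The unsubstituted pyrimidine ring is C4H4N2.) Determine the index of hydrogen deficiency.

4

Atom tally by fragment:
  pyrimidine ring core → C:4 H:4 N:2
  (− 3 ring H displaced by substituents)
  + SH → S:1 H:1
  + SH → S:1 H:1
  + Br → Br:1
Element totals:
  C: 4
  H: 3
  Br: 1
  N: 2
  S: 2
Molecular formula: C4H3BrN2S2.
DoU = (2C + 2 + N − H − X) / 2 = (2·4 + 2 + 2 − 3 − 1) / 2 = 4.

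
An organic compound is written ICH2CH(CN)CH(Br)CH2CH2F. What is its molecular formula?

Atom tally by fragment:
  ICH2 → C:1 H:2 I:1
  CH(CN) → C:2 H:1 N:1
  CH(Br) → C:1 H:1 Br:1
  CH2 → C:1 H:2
  CH2F → C:1 H:2 F:1
Element totals:
  C: 6
  H: 8
  Br: 1
  F: 1
  I: 1
  N: 1

C6H8BrFIN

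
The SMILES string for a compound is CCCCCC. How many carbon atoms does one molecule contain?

6

Atom tally by fragment:
  CH3 → C:1 H:3
  CH2 → C:1 H:2
  CH2 → C:1 H:2
  CH2 → C:1 H:2
  CH2 → C:1 H:2
  CH3 → C:1 H:3
Element totals:
  C: 6
  H: 14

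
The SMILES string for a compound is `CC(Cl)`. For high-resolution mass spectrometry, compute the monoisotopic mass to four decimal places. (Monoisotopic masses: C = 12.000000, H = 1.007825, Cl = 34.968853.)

Atom tally by fragment:
  CH3 → C:1 H:3
  CH2Cl → C:1 H:2 Cl:1
Element totals:
  C: 2
  H: 5
  Cl: 1
Molecular formula: C2H5Cl.
  M = 2(12.0) + 5(1.007825) + 34.968853
    = 24.000000 + 5.039125 + 34.968853 = 64.007978

64.0080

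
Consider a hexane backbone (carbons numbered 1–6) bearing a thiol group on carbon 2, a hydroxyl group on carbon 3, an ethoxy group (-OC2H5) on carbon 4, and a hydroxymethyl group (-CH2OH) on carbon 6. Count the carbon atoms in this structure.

Atom tally by fragment:
  CH3 → C:1 H:3
  CH(SH) → C:1 H:2 S:1
  CH(OH) → C:1 H:2 O:1
  CH(OC2H5) → C:3 H:6 O:1
  CH2 → C:1 H:2
  CH2CH2OH → C:2 H:5 O:1
Element totals:
  C: 9
  H: 20
  O: 3
  S: 1

9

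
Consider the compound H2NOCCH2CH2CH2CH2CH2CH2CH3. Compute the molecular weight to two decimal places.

143.23 g/mol

Atom tally by fragment:
  H2NOCCH2 → C:2 H:4 O:1 N:1
  CH2 → C:1 H:2
  CH2 → C:1 H:2
  CH2 → C:1 H:2
  CH2 → C:1 H:2
  CH2 → C:1 H:2
  CH3 → C:1 H:3
Element totals:
  C: 8
  H: 17
  N: 1
  O: 1
Molecular formula: C8H17NO.
  M = 8(12.011) + 17(1.008) + 14.007 + 15.999
    = 96.088 + 17.136 + 14.007 + 15.999 = 143.230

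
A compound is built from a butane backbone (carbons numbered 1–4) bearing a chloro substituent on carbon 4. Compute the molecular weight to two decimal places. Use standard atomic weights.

Atom tally by fragment:
  CH3 → C:1 H:3
  CH2 → C:1 H:2
  CH2 → C:1 H:2
  CH2Cl → C:1 H:2 Cl:1
Element totals:
  C: 4
  H: 9
  Cl: 1
Molecular formula: C4H9Cl.
  M = 4(12.011) + 9(1.008) + 35.45
    = 48.044 + 9.072 + 35.450 = 92.566

92.57 g/mol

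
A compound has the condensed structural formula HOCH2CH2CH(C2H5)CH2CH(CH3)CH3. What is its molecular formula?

C9H20O

Element totals:
  C: 9
  H: 20
  O: 1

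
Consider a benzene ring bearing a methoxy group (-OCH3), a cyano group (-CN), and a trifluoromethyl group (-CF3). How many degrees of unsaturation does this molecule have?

6

Atom tally by fragment:
  benzene ring core → C:6 H:6
  (− 3 ring H displaced by substituents)
  + OCH3 → C:1 H:3 O:1
  + CN → C:1 N:1
  + CF3 → C:1 F:3
Element totals:
  C: 9
  H: 6
  F: 3
  N: 1
  O: 1
Molecular formula: C9H6F3NO.
DoU = (2C + 2 + N − H − X) / 2 = (2·9 + 2 + 1 − 6 − 3) / 2 = 6.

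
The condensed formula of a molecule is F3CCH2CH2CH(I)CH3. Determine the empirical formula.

C5H8F3I

Element totals:
  C: 5
  H: 8
  F: 3
  I: 1
Molecular formula: C5H8F3I.
gcd of subscripts (5, 3, 8, 1) = 1, so the empirical formula equals the molecular formula.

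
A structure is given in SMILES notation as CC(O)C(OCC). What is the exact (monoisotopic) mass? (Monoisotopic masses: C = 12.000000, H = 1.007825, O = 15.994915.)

Atom tally by fragment:
  CH3 → C:1 H:3
  CH(OH) → C:1 H:2 O:1
  CH2OC2H5 → C:3 H:7 O:1
Element totals:
  C: 5
  H: 12
  O: 2
Molecular formula: C5H12O2.
  M = 5(12.0) + 12(1.007825) + 2(15.994915)
    = 60.000000 + 12.093900 + 31.989830 = 104.083730

104.0837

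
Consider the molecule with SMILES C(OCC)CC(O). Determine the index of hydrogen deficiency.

0

Atom tally by fragment:
  C2H5OCH2 → C:3 H:7 O:1
  CH2 → C:1 H:2
  CH2OH → C:1 H:3 O:1
Element totals:
  C: 5
  H: 12
  O: 2
Molecular formula: C5H12O2.
DoU = (2C + 2 + N − H − X) / 2 = (2·5 + 2 + 0 − 12 − 0) / 2 = 0.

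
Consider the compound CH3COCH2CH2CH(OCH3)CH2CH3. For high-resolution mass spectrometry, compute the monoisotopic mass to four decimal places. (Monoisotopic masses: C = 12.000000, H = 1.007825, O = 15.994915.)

Element totals:
  C: 8
  H: 16
  O: 2
Molecular formula: C8H16O2.
  M = 8(12.0) + 16(1.007825) + 2(15.994915)
    = 96.000000 + 16.125200 + 31.989830 = 144.115030

144.1150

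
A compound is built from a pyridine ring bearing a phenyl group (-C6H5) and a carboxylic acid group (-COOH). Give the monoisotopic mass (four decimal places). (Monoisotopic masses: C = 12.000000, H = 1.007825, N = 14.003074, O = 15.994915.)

Atom tally by fragment:
  pyridine ring core → C:5 H:5 N:1
  (− 2 ring H displaced by substituents)
  + C6H5 → C:6 H:5
  + COOH → C:1 H:1 O:2
Element totals:
  C: 12
  H: 9
  N: 1
  O: 2
Molecular formula: C12H9NO2.
  M = 12(12.0) + 9(1.007825) + 14.003074 + 2(15.994915)
    = 144.000000 + 9.070425 + 14.003074 + 31.989830 = 199.063329

199.0633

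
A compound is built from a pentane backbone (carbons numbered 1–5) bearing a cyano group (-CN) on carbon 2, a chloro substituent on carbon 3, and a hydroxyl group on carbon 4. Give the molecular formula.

Atom tally by fragment:
  CH3 → C:1 H:3
  CH(CN) → C:2 H:1 N:1
  CH(Cl) → C:1 H:1 Cl:1
  CH(OH) → C:1 H:2 O:1
  CH3 → C:1 H:3
Element totals:
  C: 6
  H: 10
  Cl: 1
  N: 1
  O: 1

C6H10ClNO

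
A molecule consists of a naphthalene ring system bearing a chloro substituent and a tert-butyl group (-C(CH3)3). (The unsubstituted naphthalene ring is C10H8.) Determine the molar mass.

Atom tally by fragment:
  naphthalene ring system core → C:10 H:8
  (− 2 ring H displaced by substituents)
  + Cl → Cl:1
  + C(CH3)3 → C:4 H:9
Element totals:
  C: 14
  H: 15
  Cl: 1
Molecular formula: C14H15Cl.
  M = 14(12.011) + 15(1.008) + 35.45
    = 168.154 + 15.120 + 35.450 = 218.724

218.72 g/mol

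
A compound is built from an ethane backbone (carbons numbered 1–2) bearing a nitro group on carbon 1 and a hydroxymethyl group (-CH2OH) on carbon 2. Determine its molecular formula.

Atom tally by fragment:
  O2NCH2 → C:1 H:2 N:1 O:2
  CH2CH2OH → C:2 H:5 O:1
Element totals:
  C: 3
  H: 7
  N: 1
  O: 3

C3H7NO3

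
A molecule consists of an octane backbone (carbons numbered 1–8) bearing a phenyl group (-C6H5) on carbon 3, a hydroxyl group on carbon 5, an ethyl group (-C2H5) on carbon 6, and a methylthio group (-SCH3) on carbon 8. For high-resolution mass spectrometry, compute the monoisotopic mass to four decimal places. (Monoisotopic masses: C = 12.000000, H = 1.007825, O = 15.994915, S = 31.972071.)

280.1861

Atom tally by fragment:
  CH3 → C:1 H:3
  CH2 → C:1 H:2
  CH(C6H5) → C:7 H:6
  CH2 → C:1 H:2
  CH(OH) → C:1 H:2 O:1
  CH(C2H5) → C:3 H:6
  CH2 → C:1 H:2
  CH2SCH3 → C:2 H:5 S:1
Element totals:
  C: 17
  H: 28
  O: 1
  S: 1
Molecular formula: C17H28OS.
  M = 17(12.0) + 28(1.007825) + 15.994915 + 31.972071
    = 204.000000 + 28.219100 + 15.994915 + 31.972071 = 280.186086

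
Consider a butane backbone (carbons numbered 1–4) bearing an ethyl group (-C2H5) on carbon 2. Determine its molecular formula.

Atom tally by fragment:
  CH3 → C:1 H:3
  CH(C2H5) → C:3 H:6
  CH2 → C:1 H:2
  CH3 → C:1 H:3
Element totals:
  C: 6
  H: 14

C6H14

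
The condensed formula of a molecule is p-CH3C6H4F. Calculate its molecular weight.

Atom tally by fragment:
  benzene ring core → C:6 H:6
  (− 2 ring H displaced by substituents)
  + CH3 → C:1 H:3
  + F → F:1
Element totals:
  C: 7
  H: 7
  F: 1
Molecular formula: C7H7F.
  M = 7(12.011) + 7(1.008) + 18.998
    = 84.077 + 7.056 + 18.998 = 110.131

110.13 g/mol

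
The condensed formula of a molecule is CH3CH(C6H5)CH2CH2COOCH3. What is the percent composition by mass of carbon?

Element totals:
  C: 12
  H: 16
  O: 2
Molecular formula: C12H16O2.
Molar mass = 192.258 g/mol.
Mass from C: 12 × 12.011 = 144.132 g/mol.
%C = 144.132 / 192.258 × 100 = 74.97%.

74.97%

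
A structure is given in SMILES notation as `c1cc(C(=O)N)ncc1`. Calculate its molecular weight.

Atom tally by fragment:
  pyridine ring core → C:5 H:5 N:1
  (− 1 ring H displaced by substituents)
  + CONH2 → C:1 H:2 O:1 N:1
Element totals:
  C: 6
  H: 6
  N: 2
  O: 1
Molecular formula: C6H6N2O.
  M = 6(12.011) + 6(1.008) + 2(14.007) + 15.999
    = 72.066 + 6.048 + 28.014 + 15.999 = 122.127

122.13 g/mol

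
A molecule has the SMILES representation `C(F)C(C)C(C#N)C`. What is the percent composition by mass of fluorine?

Atom tally by fragment:
  FCH2 → C:1 H:2 F:1
  CH(CH3) → C:2 H:4
  CH(CN) → C:2 H:1 N:1
  CH3 → C:1 H:3
Element totals:
  C: 6
  H: 10
  F: 1
  N: 1
Molecular formula: C6H10FN.
Molar mass = 115.151 g/mol.
Mass from F: 1 × 18.998 = 18.998 g/mol.
%F = 18.998 / 115.151 × 100 = 16.50%.

16.50%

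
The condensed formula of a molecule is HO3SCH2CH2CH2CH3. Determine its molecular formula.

C4H10O3S

Element totals:
  C: 4
  H: 10
  O: 3
  S: 1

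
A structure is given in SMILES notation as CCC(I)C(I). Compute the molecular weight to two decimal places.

309.92 g/mol

Atom tally by fragment:
  CH3 → C:1 H:3
  CH2 → C:1 H:2
  CH(I) → C:1 H:1 I:1
  CH2I → C:1 H:2 I:1
Element totals:
  C: 4
  H: 8
  I: 2
Molecular formula: C4H8I2.
  M = 4(12.011) + 8(1.008) + 2(126.904)
    = 48.044 + 8.064 + 253.808 = 309.916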